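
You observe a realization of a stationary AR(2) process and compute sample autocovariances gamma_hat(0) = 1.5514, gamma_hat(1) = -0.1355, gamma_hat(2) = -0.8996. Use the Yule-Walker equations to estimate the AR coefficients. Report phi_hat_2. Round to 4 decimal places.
\hat\phi_{2} = -0.5920

The Yule-Walker equations for an AR(p) process read, in matrix form,
  Gamma_p phi = r_p,   with   (Gamma_p)_{ij} = gamma(|i - j|),
                       (r_p)_i = gamma(i),   i,j = 1..p.
Substitute the sample gammas (Toeplitz matrix and right-hand side of size 2):
  Gamma_p = [[1.5514, -0.1355], [-0.1355, 1.5514]]
  r_p     = [-0.1355, -0.8996]
Written out:
  1.5514 phi_1 - 0.1355 phi_2 = -0.1355
  -0.1355 phi_1 + 1.5514 phi_2 = -0.8996
Solve by Cramer's rule:
  det = gamma(0)^2 - gamma(1)^2 = (1.5514)^2 - (-0.1355)^2 = 2.40684196 - 0.01836025 = 2.38848171
  phi_hat_1 = [gamma(1) gamma(0) - gamma(1) gamma(2)] / det = [(-0.1355)(1.5514) - (-0.1355)(-0.8996)] / 2.38848171 = -0.3321105 / 2.38848171 = -0.139
  phi_hat_2 = [gamma(0) gamma(2) - gamma(1)^2] / det = [(1.5514)(-0.8996) - (-0.1355)^2] / 2.38848171 = -1.41399969 / 2.38848171 = -0.592
So phi_hat = [-0.1390, -0.5920].
Therefore phi_hat_2 = -0.5920.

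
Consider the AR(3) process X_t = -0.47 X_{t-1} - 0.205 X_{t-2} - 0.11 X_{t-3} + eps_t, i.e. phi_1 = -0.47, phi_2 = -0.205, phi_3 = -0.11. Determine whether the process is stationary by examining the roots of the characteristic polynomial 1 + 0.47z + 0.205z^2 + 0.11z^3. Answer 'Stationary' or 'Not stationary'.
\text{Stationary}

The AR(p) characteristic polynomial is P(z) = 1 + 0.47z + 0.205z^2 + 0.11z^3.
Stationarity requires all roots to lie outside the unit circle, i.e. |z| > 1 for every root.
Degree 3: look for a simple real root z0 first, then factor out (1 - z/z0) and solve the remaining quadratic.
Testing z0 = -2: P(-2) = 1 + (0.47)(-2) + (0.205)(-2)^2 + (0.11)(-2)^3
  = 1 + (-0.94) + (0.82) + (-0.88) = 0.  So z_0 = -2 is a root, |z_0| = 2.
Divide out the factor (1 + 0.5 z) = (1 - z/z0) (since 1/z0 = -0.5):
  P(z) = (1 + 0.5 z)(1 + (-0.03) z + (0.22) z^2)
  [check: z-coef -0.03 - (-0.5) = 0.47; z^2-coef 0.22 - (-0.5)(-0.03) = 0.205; z^3-coef -(-0.5)(0.22) = 0.11.]
Remaining roots from the quadratic factor 1 + (-0.03) z + (0.22) z^2:
  Set 1 + (-0.03) z + (0.22) z^2 = 0, i.e. a z^2 + b z + c = 0 with a = 0.22, b = -0.03, c = 1.
  Discriminant D = b^2 - 4ac = (-0.03)^2 - 4*(0.22)*1 = 0.0009 - (0.88) = -0.8791.
  D < 0, so the roots are the complex-conjugate pair z = (-b +/- i sqrt(-D)) / (2a) = 0.0682 +/- 2.1309i.
  For a conjugate pair |z|^2 = z * conj(z) = (product of roots) = c/a = 1/(0.22) = 4.545455, so |z| = sqrt(4.545455) = 2.132 for both roots.
Moduli of all roots: 2.0000, 2.1320, 2.1320.
All moduli strictly greater than 1? Yes.
Verdict: Stationary.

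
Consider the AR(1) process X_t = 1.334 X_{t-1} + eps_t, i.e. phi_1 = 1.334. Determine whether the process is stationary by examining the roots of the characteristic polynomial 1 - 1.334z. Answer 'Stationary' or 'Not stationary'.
\text{Not stationary}

The AR(p) characteristic polynomial is P(z) = 1 - 1.334z.
Stationarity requires all roots to lie outside the unit circle, i.e. |z| > 1 for every root.
This is linear in z: 1 + (-1.334) z = 0  =>  z = -1/(-1.334) = 0.749625,  |z| = 0.749625.
Moduli of all roots: 0.7496.
All moduli strictly greater than 1? No.
Verdict: Not stationary.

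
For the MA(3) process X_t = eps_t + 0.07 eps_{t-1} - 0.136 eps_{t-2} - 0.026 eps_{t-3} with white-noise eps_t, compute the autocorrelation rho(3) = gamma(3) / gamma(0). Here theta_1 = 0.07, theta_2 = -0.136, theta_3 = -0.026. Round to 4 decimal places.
\rho(3) = -0.0254

For an MA(q) process with theta_0 = 1, the autocovariance is
  gamma(k) = sigma^2 * sum_{i=0..q-k} theta_i * theta_{i+k},
and rho(k) = gamma(k) / gamma(0). Sigma^2 cancels.
  numerator   = (1)*(-0.026) = -0.026.
  denominator = (1)^2 + (0.07)^2 + (-0.136)^2 + (-0.026)^2 = 1.024072.
  rho(3) = -0.026 / 1.024072 = -0.0254.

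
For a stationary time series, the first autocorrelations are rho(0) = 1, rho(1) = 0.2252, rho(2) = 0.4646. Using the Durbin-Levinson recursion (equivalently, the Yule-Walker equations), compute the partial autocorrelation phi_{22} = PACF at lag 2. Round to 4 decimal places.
\phi_{22} = 0.4360

The PACF at lag k is phi_{kk}, the last component of the solution
to the Yule-Walker system G_k phi = r_k where
  (G_k)_{ij} = rho(|i - j|), (r_k)_i = rho(i), i,j = 1..k.
Equivalently, Durbin-Levinson gives phi_{kk} iteratively:
  phi_{11} = rho(1)
  phi_{kk} = [rho(k) - sum_{j=1..k-1} phi_{k-1,j} rho(k-j)]
            / [1 - sum_{j=1..k-1} phi_{k-1,j} rho(j)],
  phi_{k,j} = phi_{k-1,j} - phi_{kk} phi_{k-1,k-j},  j = 1..k-1.
Step k = 1:
  phi_11 = rho(1) = 0.2252.
Step k = 2:
  phi_22 = [rho(2) - phi_11 rho(1)] / [1 - phi_11 rho(1)] = [0.4646 - (0.2252)(0.2252)] / [1 - (0.2252)(0.2252)]
         = 0.41388496 / 0.94928496 = 0.436.
Therefore phi_{22} = 0.4360.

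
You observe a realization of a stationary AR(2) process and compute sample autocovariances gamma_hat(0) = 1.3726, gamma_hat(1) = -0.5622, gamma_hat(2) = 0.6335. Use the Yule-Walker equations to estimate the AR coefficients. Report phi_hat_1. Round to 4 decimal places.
\hat\phi_{1} = -0.2650

The Yule-Walker equations for an AR(p) process read, in matrix form,
  Gamma_p phi = r_p,   with   (Gamma_p)_{ij} = gamma(|i - j|),
                       (r_p)_i = gamma(i),   i,j = 1..p.
Substitute the sample gammas (Toeplitz matrix and right-hand side of size 2):
  Gamma_p = [[1.3726, -0.5622], [-0.5622, 1.3726]]
  r_p     = [-0.5622, 0.6335]
Written out:
  1.3726 phi_1 - 0.5622 phi_2 = -0.5622
  -0.5622 phi_1 + 1.3726 phi_2 = 0.6335
Solve by Cramer's rule:
  det = gamma(0)^2 - gamma(1)^2 = (1.3726)^2 - (-0.5622)^2 = 1.88403076 - 0.31606884 = 1.56796192
  phi_hat_1 = [gamma(1) gamma(0) - gamma(1) gamma(2)] / det = [(-0.5622)(1.3726) - (-0.5622)(0.6335)] / 1.56796192 = -0.41552202 / 1.56796192 = -0.265
  phi_hat_2 = [gamma(0) gamma(2) - gamma(1)^2] / det = [(1.3726)(0.6335) - (-0.5622)^2] / 1.56796192 = 0.55347326 / 1.56796192 = 0.353
So phi_hat = [-0.2650, 0.3530].
Therefore phi_hat_1 = -0.2650.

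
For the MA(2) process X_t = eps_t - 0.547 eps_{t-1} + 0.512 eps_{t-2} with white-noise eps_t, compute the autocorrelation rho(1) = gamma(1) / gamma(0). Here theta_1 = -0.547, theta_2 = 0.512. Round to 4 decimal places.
\rho(1) = -0.5297

For an MA(q) process with theta_0 = 1, the autocovariance is
  gamma(k) = sigma^2 * sum_{i=0..q-k} theta_i * theta_{i+k},
and rho(k) = gamma(k) / gamma(0). Sigma^2 cancels.
  numerator   = (1)*(-0.547) + (-0.547)*(0.512) = -0.827064.
  denominator = (1)^2 + (-0.547)^2 + (0.512)^2 = 1.561353.
  rho(1) = -0.827064 / 1.561353 = -0.5297.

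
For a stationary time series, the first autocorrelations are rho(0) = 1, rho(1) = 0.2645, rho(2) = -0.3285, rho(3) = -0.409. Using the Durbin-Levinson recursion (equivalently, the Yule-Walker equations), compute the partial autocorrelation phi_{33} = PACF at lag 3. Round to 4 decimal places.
\phi_{33} = -0.2259

The PACF at lag k is phi_{kk}, the last component of the solution
to the Yule-Walker system G_k phi = r_k where
  (G_k)_{ij} = rho(|i - j|), (r_k)_i = rho(i), i,j = 1..k.
Equivalently, Durbin-Levinson gives phi_{kk} iteratively:
  phi_{11} = rho(1)
  phi_{kk} = [rho(k) - sum_{j=1..k-1} phi_{k-1,j} rho(k-j)]
            / [1 - sum_{j=1..k-1} phi_{k-1,j} rho(j)],
  phi_{k,j} = phi_{k-1,j} - phi_{kk} phi_{k-1,k-j},  j = 1..k-1.
Step k = 1:
  phi_11 = rho(1) = 0.2645.
Step k = 2:
  phi_22 = [rho(2) - phi_11 rho(1)] / [1 - phi_11 rho(1)] = [-0.3285 - (0.2645)(0.2645)] / [1 - (0.2645)(0.2645)]
         = -0.39846025 / 0.93003975 = -0.428434.
  Update: phi_21 = phi_11 - phi_22 phi_11 = 0.2645 - (-0.428434)(0.2645) = 0.377821.
Step k = 3:
  phi_33 = [rho(3) - phi_21 rho(2) - phi_22 rho(1)] / [1 - phi_21 rho(1) - phi_22 rho(2)]
    numerator   = -0.409 - (0.377821)(-0.3285) - (-0.428434)(0.2645) = -0.17156523
    denominator = 1 - (0.377821)(0.2645) - (-0.428434)(-0.3285) = 0.759326
  phi_33 = -0.17156523 / 0.759326 = -0.2259.
Therefore phi_{33} = -0.2259.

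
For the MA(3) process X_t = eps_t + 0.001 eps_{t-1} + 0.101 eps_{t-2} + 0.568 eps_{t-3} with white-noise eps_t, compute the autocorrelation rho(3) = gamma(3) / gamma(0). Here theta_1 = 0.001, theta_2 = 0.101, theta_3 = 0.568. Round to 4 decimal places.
\rho(3) = 0.4262

For an MA(q) process with theta_0 = 1, the autocovariance is
  gamma(k) = sigma^2 * sum_{i=0..q-k} theta_i * theta_{i+k},
and rho(k) = gamma(k) / gamma(0). Sigma^2 cancels.
  numerator   = (1)*(0.568) = 0.568.
  denominator = (1)^2 + (0.001)^2 + (0.101)^2 + (0.568)^2 = 1.332826.
  rho(3) = 0.568 / 1.332826 = 0.4262.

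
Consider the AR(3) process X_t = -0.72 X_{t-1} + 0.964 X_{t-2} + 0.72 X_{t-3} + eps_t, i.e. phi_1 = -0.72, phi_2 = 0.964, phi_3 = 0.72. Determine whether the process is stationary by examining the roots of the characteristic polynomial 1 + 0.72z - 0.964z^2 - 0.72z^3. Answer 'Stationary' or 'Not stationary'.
\text{Stationary}

The AR(p) characteristic polynomial is P(z) = 1 + 0.72z - 0.964z^2 - 0.72z^3.
Stationarity requires all roots to lie outside the unit circle, i.e. |z| > 1 for every root.
Degree 3: look for a simple real root z0 first, then factor out (1 - z/z0) and solve the remaining quadratic.
Testing z0 = -1.25: P(-1.25) = 1 + (0.72)(-1.25) + (-0.964)(-1.25)^2 + (-0.72)(-1.25)^3
  = 1 + (-0.9) + (-1.50625) + (1.40625) = 0.  So z_0 = -1.25 is a root, |z_0| = 1.25.
Divide out the factor (1 + 0.8 z) = (1 - z/z0) (since 1/z0 = -0.8):
  P(z) = (1 + 0.8 z)(1 + (-0.08) z + (-0.9) z^2)
  [check: z-coef -0.08 - (-0.8) = 0.72; z^2-coef -0.9 - (-0.8)(-0.08) = -0.964; z^3-coef -(-0.8)(-0.9) = -0.72.]
Remaining roots from the quadratic factor 1 + (-0.08) z + (-0.9) z^2:
  Set 1 + (-0.08) z + (-0.9) z^2 = 0, i.e. a z^2 + b z + c = 0 with a = -0.9, b = -0.08, c = 1.
  Discriminant D = b^2 - 4ac = (-0.08)^2 - 4*(-0.9)*1 = 0.0064 - (-3.6) = 3.6064.
  D >= 0, so the roots are real: z = (-b +/- sqrt(D)) / (2a) = (0.08 +/- 1.899052) / (-1.8).
    z_1 = (0.08 + 1.899052) / (-1.8) = -1.0995,   |z_1| = 1.0995.
    z_2 = (0.08 - 1.899052) / (-1.8) = 1.0106,   |z_2| = 1.0106.
Moduli of all roots: 1.2500, 1.0995, 1.0106.
All moduli strictly greater than 1? Yes.
Verdict: Stationary.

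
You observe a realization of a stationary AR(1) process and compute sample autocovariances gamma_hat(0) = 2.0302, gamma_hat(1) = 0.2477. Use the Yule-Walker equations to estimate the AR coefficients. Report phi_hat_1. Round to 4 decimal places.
\hat\phi_{1} = 0.1220

The Yule-Walker equations for an AR(p) process read, in matrix form,
  Gamma_p phi = r_p,   with   (Gamma_p)_{ij} = gamma(|i - j|),
                       (r_p)_i = gamma(i),   i,j = 1..p.
Substitute the sample gammas (Toeplitz matrix and right-hand side of size 1):
  Gamma_p = [[2.0302]]
  r_p     = [0.2477]
With p = 1 this is the single equation gamma(0) phi_1 = gamma(1):
  phi_hat_1 = gamma(1) / gamma(0) = 0.2477 / 2.0302 = 0.1220.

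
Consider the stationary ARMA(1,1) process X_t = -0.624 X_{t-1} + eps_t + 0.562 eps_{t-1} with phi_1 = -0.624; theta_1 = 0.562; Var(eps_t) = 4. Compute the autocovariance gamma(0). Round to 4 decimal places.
\gamma(0) = 4.0252

Multiply the model equation by X_{t-k} and take expectations. With theta_0 = psi_0 = 1 and psi_j the MA(infinity) weights, this gives
  gamma(k) - sum_i phi_i gamma(k-i) = c_k,
  c_k = sigma^2 * sum_{j=k..q} theta_j psi_{j-k}   (c_k = 0 for k > q),
using gamma(-m) = gamma(m).
psi-weights needed (psi_j = theta_j + sum_i phi_i psi_{j-i}):
  psi_1 = theta_1 + phi_1 = 0.562 + (-0.624) = -0.062
Right-hand sides:
  c_0 = sigma^2 (1 + theta_1 psi_1) = 4 * (1 + (0.562)(-0.062)) = 4 * 0.965156 = 3.860624
  c_1 = sigma^2 theta_1 = 4 * (0.562) = 2.248
  c_2 = 0
Equations for k = 0 and k = 1 (AR order 1):
  gamma(0) = phi_1 gamma(1) + c_0
  gamma(1) = phi_1 gamma(0) + c_1
Substituting the second into the first: gamma(0) (1 - phi_1^2) = c_0 + phi_1 c_1, so
  gamma(0) = (c_0 + phi_1 c_1) / (1 - phi_1^2) = (3.860624 + (-0.624)(2.248)) / (1 - (-0.624)^2) = 2.457872 / 0.610624 = 4.025181.
Therefore gamma(0) = 4.0252 (to 4 decimal places).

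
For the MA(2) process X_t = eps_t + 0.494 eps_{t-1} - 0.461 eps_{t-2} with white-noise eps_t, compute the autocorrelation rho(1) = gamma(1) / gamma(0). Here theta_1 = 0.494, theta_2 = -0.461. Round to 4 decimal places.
\rho(1) = 0.1828

For an MA(q) process with theta_0 = 1, the autocovariance is
  gamma(k) = sigma^2 * sum_{i=0..q-k} theta_i * theta_{i+k},
and rho(k) = gamma(k) / gamma(0). Sigma^2 cancels.
  numerator   = (1)*(0.494) + (0.494)*(-0.461) = 0.266266.
  denominator = (1)^2 + (0.494)^2 + (-0.461)^2 = 1.456557.
  rho(1) = 0.266266 / 1.456557 = 0.1828.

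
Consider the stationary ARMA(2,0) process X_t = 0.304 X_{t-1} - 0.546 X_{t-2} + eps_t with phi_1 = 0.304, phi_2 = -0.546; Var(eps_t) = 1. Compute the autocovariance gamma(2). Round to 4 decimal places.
\gamma(2) = -0.7206

Multiply the model equation by X_{t-k} and take expectations. With theta_0 = psi_0 = 1 and psi_j the MA(infinity) weights, this gives
  gamma(k) - sum_i phi_i gamma(k-i) = c_k,
  c_k = sigma^2 * sum_{j=k..q} theta_j psi_{j-k}   (c_k = 0 for k > q),
using gamma(-m) = gamma(m).
Pure AR (q = 0): c_0 = sigma^2 = 1, c_k = 0 for k >= 1.
Equations for k = 0, 1, 2 (AR order 2, c_2 = 0):
  (E0) gamma(0) = phi_1 gamma(1) + phi_2 gamma(2) + c_0
  (E1) gamma(1) = phi_1 gamma(0) + phi_2 gamma(1) + c_1
  (E2) gamma(2) = phi_1 gamma(1) + phi_2 gamma(0)
From (E1): gamma(1) = A gamma(0) + B with
  A = phi_1 / (1 - phi_2) = 0.304 / 1.546 = 0.196636,   B = c_1 / (1 - phi_2) = 0 / 1.546 = 0.
Insert (E2) into (E0): gamma(0) (1 - phi_2^2) = phi_1 (1 + phi_2) gamma(1) + c_0.
  phi_1 (1 + phi_2) = (0.304)(0.454) = 0.138016,   1 - phi_2^2 = 0.701884.
Replace gamma(1) by A gamma(0) + B and collect gamma(0):
  gamma(0) [0.701884 - (0.138016)(0.196636)] = c_0 = 1
  gamma(0) * 0.674745 = 1
  gamma(0) = 1 / 0.674745 = 1.482041.
  gamma(1) = A gamma(0) = (0.196636)(1.482041) = 0.291423.
  gamma(2) = phi_1 gamma(1) + phi_2 gamma(0) = (0.304)(0.291423) + (-0.546)(1.482041) = -0.720602.
Therefore gamma(2) = -0.7206 (to 4 decimal places).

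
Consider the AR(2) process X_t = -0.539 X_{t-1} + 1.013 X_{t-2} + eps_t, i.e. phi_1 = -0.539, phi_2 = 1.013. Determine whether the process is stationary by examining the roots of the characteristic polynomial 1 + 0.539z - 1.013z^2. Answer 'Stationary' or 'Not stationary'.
\text{Not stationary}

The AR(p) characteristic polynomial is P(z) = 1 + 0.539z - 1.013z^2.
Stationarity requires all roots to lie outside the unit circle, i.e. |z| > 1 for every root.
Set 1 + (0.539) z + (-1.013) z^2 = 0, i.e. a z^2 + b z + c = 0 with a = -1.013, b = 0.539, c = 1.
Discriminant D = b^2 - 4ac = (0.539)^2 - 4*(-1.013)*1 = 0.290521 - (-4.052) = 4.342521.
D >= 0, so the roots are real: z = (-b +/- sqrt(D)) / (2a) = (-0.539 +/- 2.083872) / (-2.026).
  z_1 = (-0.539 + 2.083872) / (-2.026) = -0.7625,   |z_1| = 0.7625.
  z_2 = (-0.539 - 2.083872) / (-2.026) = 1.2946,   |z_2| = 1.2946.
Moduli of all roots: 0.7625, 1.2946.
All moduli strictly greater than 1? No.
Verdict: Not stationary.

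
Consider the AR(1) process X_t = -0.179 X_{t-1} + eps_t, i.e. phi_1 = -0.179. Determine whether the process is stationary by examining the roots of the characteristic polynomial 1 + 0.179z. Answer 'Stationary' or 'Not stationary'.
\text{Stationary}

The AR(p) characteristic polynomial is P(z) = 1 + 0.179z.
Stationarity requires all roots to lie outside the unit circle, i.e. |z| > 1 for every root.
This is linear in z: 1 + (0.179) z = 0  =>  z = -1/(0.179) = -5.586592,  |z| = 5.586592.
Moduli of all roots: 5.5866.
All moduli strictly greater than 1? Yes.
Verdict: Stationary.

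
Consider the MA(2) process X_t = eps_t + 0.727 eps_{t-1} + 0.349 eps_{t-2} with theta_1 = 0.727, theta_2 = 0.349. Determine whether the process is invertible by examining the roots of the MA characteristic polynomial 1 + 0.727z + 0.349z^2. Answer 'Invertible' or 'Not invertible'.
\text{Invertible}

The MA(q) characteristic polynomial is P(z) = 1 + 0.727z + 0.349z^2.
Invertibility requires all roots to lie outside the unit circle, i.e. |z| > 1 for every root.
Set 1 + (0.727) z + (0.349) z^2 = 0, i.e. a z^2 + b z + c = 0 with a = 0.349, b = 0.727, c = 1.
Discriminant D = b^2 - 4ac = (0.727)^2 - 4*(0.349)*1 = 0.528529 - (1.396) = -0.867471.
D < 0, so the roots are the complex-conjugate pair z = (-b +/- i sqrt(-D)) / (2a) = -1.0415 +/- 1.3344i.
For a conjugate pair |z|^2 = z * conj(z) = (product of roots) = c/a = 1/(0.349) = 2.86533, so |z| = sqrt(2.86533) = 1.6927 for both roots.
Moduli of all roots: 1.6927, 1.6927.
All moduli strictly greater than 1? Yes.
Verdict: Invertible.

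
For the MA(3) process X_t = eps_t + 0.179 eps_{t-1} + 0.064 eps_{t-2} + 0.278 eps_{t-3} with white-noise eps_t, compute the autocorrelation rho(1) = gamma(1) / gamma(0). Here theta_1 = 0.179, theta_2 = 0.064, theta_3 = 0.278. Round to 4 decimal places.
\rho(1) = 0.1870

For an MA(q) process with theta_0 = 1, the autocovariance is
  gamma(k) = sigma^2 * sum_{i=0..q-k} theta_i * theta_{i+k},
and rho(k) = gamma(k) / gamma(0). Sigma^2 cancels.
  numerator   = (1)*(0.179) + (0.179)*(0.064) + (0.064)*(0.278) = 0.208248.
  denominator = (1)^2 + (0.179)^2 + (0.064)^2 + (0.278)^2 = 1.113421.
  rho(1) = 0.208248 / 1.113421 = 0.1870.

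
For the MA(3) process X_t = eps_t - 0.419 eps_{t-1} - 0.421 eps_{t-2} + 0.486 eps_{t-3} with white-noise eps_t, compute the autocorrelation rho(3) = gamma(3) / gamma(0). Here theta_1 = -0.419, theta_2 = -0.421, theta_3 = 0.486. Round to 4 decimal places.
\rho(3) = 0.3059

For an MA(q) process with theta_0 = 1, the autocovariance is
  gamma(k) = sigma^2 * sum_{i=0..q-k} theta_i * theta_{i+k},
and rho(k) = gamma(k) / gamma(0). Sigma^2 cancels.
  numerator   = (1)*(0.486) = 0.486.
  denominator = (1)^2 + (-0.419)^2 + (-0.421)^2 + (0.486)^2 = 1.588998.
  rho(3) = 0.486 / 1.588998 = 0.3059.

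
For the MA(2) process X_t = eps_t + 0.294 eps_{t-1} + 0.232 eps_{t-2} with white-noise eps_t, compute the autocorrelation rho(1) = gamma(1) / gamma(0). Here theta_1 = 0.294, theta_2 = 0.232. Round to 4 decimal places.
\rho(1) = 0.3177

For an MA(q) process with theta_0 = 1, the autocovariance is
  gamma(k) = sigma^2 * sum_{i=0..q-k} theta_i * theta_{i+k},
and rho(k) = gamma(k) / gamma(0). Sigma^2 cancels.
  numerator   = (1)*(0.294) + (0.294)*(0.232) = 0.362208.
  denominator = (1)^2 + (0.294)^2 + (0.232)^2 = 1.14026.
  rho(1) = 0.362208 / 1.14026 = 0.3177.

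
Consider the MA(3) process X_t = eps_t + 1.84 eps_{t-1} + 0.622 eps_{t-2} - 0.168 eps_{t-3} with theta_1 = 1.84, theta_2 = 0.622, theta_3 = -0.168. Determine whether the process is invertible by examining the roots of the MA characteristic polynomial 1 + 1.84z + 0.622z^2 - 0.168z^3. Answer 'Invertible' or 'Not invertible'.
\text{Not invertible}

The MA(q) characteristic polynomial is P(z) = 1 + 1.84z + 0.622z^2 - 0.168z^3.
Invertibility requires all roots to lie outside the unit circle, i.e. |z| > 1 for every root.
Degree 3: look for a simple real root z0 first, then factor out (1 - z/z0) and solve the remaining quadratic.
Testing z0 = -1.25: P(-1.25) = 1 + (1.84)(-1.25) + (0.622)(-1.25)^2 + (-0.168)(-1.25)^3
  = 1 + (-2.3) + (0.971875) + (0.328125) = 0.  So z_0 = -1.25 is a root, |z_0| = 1.25.
Divide out the factor (1 + 0.8 z) = (1 - z/z0) (since 1/z0 = -0.8):
  P(z) = (1 + 0.8 z)(1 + (1.04) z + (-0.21) z^2)
  [check: z-coef 1.04 - (-0.8) = 1.84; z^2-coef -0.21 - (-0.8)(1.04) = 0.622; z^3-coef -(-0.8)(-0.21) = -0.168.]
Remaining roots from the quadratic factor 1 + (1.04) z + (-0.21) z^2:
  Set 1 + (1.04) z + (-0.21) z^2 = 0, i.e. a z^2 + b z + c = 0 with a = -0.21, b = 1.04, c = 1.
  Discriminant D = b^2 - 4ac = (1.04)^2 - 4*(-0.21)*1 = 1.0816 - (-0.84) = 1.9216.
  D >= 0, so the roots are real: z = (-b +/- sqrt(D)) / (2a) = (-1.04 +/- 1.386218) / (-0.42).
    z_1 = (-1.04 + 1.386218) / (-0.42) = -0.8243,   |z_1| = 0.8243.
    z_2 = (-1.04 - 1.386218) / (-0.42) = 5.7767,   |z_2| = 5.7767.
Moduli of all roots: 1.2500, 0.8243, 5.7767.
All moduli strictly greater than 1? No.
Verdict: Not invertible.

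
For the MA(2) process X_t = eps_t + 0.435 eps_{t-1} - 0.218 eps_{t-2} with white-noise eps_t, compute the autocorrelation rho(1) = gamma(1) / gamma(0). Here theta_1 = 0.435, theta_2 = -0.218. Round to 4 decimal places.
\rho(1) = 0.2751

For an MA(q) process with theta_0 = 1, the autocovariance is
  gamma(k) = sigma^2 * sum_{i=0..q-k} theta_i * theta_{i+k},
and rho(k) = gamma(k) / gamma(0). Sigma^2 cancels.
  numerator   = (1)*(0.435) + (0.435)*(-0.218) = 0.34017.
  denominator = (1)^2 + (0.435)^2 + (-0.218)^2 = 1.236749.
  rho(1) = 0.34017 / 1.236749 = 0.2751.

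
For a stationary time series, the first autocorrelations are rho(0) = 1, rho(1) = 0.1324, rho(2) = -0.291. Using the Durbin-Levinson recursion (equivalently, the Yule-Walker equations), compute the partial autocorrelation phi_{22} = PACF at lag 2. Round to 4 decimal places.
\phi_{22} = -0.3140

The PACF at lag k is phi_{kk}, the last component of the solution
to the Yule-Walker system G_k phi = r_k where
  (G_k)_{ij} = rho(|i - j|), (r_k)_i = rho(i), i,j = 1..k.
Equivalently, Durbin-Levinson gives phi_{kk} iteratively:
  phi_{11} = rho(1)
  phi_{kk} = [rho(k) - sum_{j=1..k-1} phi_{k-1,j} rho(k-j)]
            / [1 - sum_{j=1..k-1} phi_{k-1,j} rho(j)],
  phi_{k,j} = phi_{k-1,j} - phi_{kk} phi_{k-1,k-j},  j = 1..k-1.
Step k = 1:
  phi_11 = rho(1) = 0.1324.
Step k = 2:
  phi_22 = [rho(2) - phi_11 rho(1)] / [1 - phi_11 rho(1)] = [-0.291 - (0.1324)(0.1324)] / [1 - (0.1324)(0.1324)]
         = -0.30852976 / 0.98247024 = -0.314.
Therefore phi_{22} = -0.3140.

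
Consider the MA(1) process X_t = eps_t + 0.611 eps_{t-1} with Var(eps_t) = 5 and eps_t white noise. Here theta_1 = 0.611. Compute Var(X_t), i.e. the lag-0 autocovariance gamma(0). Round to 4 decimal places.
\gamma(0) = 6.8666

For an MA(q) process X_t = eps_t + sum_i theta_i eps_{t-i} with
Var(eps_t) = sigma^2, the variance is
  gamma(0) = sigma^2 * (1 + sum_i theta_i^2).
  sum_i theta_i^2 = (0.611)^2 = 0.373321.
  gamma(0) = 5 * (1 + 0.373321) = 5 * 1.373321 = 6.866605, which rounds to 6.8666.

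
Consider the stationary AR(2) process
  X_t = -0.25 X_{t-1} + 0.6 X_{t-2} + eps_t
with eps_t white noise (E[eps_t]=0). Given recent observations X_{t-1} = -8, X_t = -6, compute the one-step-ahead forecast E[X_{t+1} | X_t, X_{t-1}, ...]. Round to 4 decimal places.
E[X_{t+1} \mid \mathcal F_t] = -3.3000

For an AR(p) model X_t = c + sum_i phi_i X_{t-i} + eps_t, the
one-step-ahead conditional mean is
  E[X_{t+1} | X_t, ...] = c + sum_i phi_i X_{t+1-i}.
Substitute known values:
  E[X_{t+1} | ...] = (-0.25) * (-6) + (0.6) * (-8)
                   = -3.3000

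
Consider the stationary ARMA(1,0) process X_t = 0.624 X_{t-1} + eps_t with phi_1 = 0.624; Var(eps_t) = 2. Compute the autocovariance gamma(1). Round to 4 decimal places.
\gamma(1) = 2.0438

Multiply the model equation by X_{t-k} and take expectations. With theta_0 = psi_0 = 1 and psi_j the MA(infinity) weights, this gives
  gamma(k) - sum_i phi_i gamma(k-i) = c_k,
  c_k = sigma^2 * sum_{j=k..q} theta_j psi_{j-k}   (c_k = 0 for k > q),
using gamma(-m) = gamma(m).
Pure AR (q = 0): c_0 = sigma^2 = 2, c_k = 0 for k >= 1.
Equations for k = 0 and k = 1 (AR order 1):
  gamma(0) = phi_1 gamma(1) + c_0
  gamma(1) = phi_1 gamma(0) + c_1
Substituting the second into the first: gamma(0) (1 - phi_1^2) = c_0 + phi_1 c_1, so
  gamma(0) = c_0 / (1 - phi_1^2) = 2 / (1 - (0.624)^2) = 2 / 0.610624 = 3.275338.
  gamma(1) = phi_1 gamma(0) = (0.624)(3.275338) = 2.043811.
Therefore gamma(1) = 2.0438 (to 4 decimal places).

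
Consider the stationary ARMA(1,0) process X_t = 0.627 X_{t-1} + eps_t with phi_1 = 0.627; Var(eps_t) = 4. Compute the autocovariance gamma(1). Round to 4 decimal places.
\gamma(1) = 4.1327

Multiply the model equation by X_{t-k} and take expectations. With theta_0 = psi_0 = 1 and psi_j the MA(infinity) weights, this gives
  gamma(k) - sum_i phi_i gamma(k-i) = c_k,
  c_k = sigma^2 * sum_{j=k..q} theta_j psi_{j-k}   (c_k = 0 for k > q),
using gamma(-m) = gamma(m).
Pure AR (q = 0): c_0 = sigma^2 = 4, c_k = 0 for k >= 1.
Equations for k = 0 and k = 1 (AR order 1):
  gamma(0) = phi_1 gamma(1) + c_0
  gamma(1) = phi_1 gamma(0) + c_1
Substituting the second into the first: gamma(0) (1 - phi_1^2) = c_0 + phi_1 c_1, so
  gamma(0) = c_0 / (1 - phi_1^2) = 4 / (1 - (0.627)^2) = 4 / 0.606871 = 6.591187.
  gamma(1) = phi_1 gamma(0) = (0.627)(6.591187) = 4.132674.
Therefore gamma(1) = 4.1327 (to 4 decimal places).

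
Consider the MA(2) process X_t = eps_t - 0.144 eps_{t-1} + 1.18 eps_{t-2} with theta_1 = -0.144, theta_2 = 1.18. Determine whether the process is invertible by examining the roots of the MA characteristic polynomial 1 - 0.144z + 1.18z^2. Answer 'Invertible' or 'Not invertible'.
\text{Not invertible}

The MA(q) characteristic polynomial is P(z) = 1 - 0.144z + 1.18z^2.
Invertibility requires all roots to lie outside the unit circle, i.e. |z| > 1 for every root.
Set 1 + (-0.144) z + (1.18) z^2 = 0, i.e. a z^2 + b z + c = 0 with a = 1.18, b = -0.144, c = 1.
Discriminant D = b^2 - 4ac = (-0.144)^2 - 4*(1.18)*1 = 0.020736 - (4.72) = -4.699264.
D < 0, so the roots are the complex-conjugate pair z = (-b +/- i sqrt(-D)) / (2a) = 0.061 +/- 0.9186i.
For a conjugate pair |z|^2 = z * conj(z) = (product of roots) = c/a = 1/(1.18) = 0.847458, so |z| = sqrt(0.847458) = 0.9206 for both roots.
Moduli of all roots: 0.9206, 0.9206.
All moduli strictly greater than 1? No.
Verdict: Not invertible.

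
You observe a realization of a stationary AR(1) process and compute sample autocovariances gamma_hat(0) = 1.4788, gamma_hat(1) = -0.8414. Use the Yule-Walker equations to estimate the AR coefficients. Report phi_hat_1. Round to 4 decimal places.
\hat\phi_{1} = -0.5690

The Yule-Walker equations for an AR(p) process read, in matrix form,
  Gamma_p phi = r_p,   with   (Gamma_p)_{ij} = gamma(|i - j|),
                       (r_p)_i = gamma(i),   i,j = 1..p.
Substitute the sample gammas (Toeplitz matrix and right-hand side of size 1):
  Gamma_p = [[1.4788]]
  r_p     = [-0.8414]
With p = 1 this is the single equation gamma(0) phi_1 = gamma(1):
  phi_hat_1 = gamma(1) / gamma(0) = -0.8414 / 1.4788 = -0.5690.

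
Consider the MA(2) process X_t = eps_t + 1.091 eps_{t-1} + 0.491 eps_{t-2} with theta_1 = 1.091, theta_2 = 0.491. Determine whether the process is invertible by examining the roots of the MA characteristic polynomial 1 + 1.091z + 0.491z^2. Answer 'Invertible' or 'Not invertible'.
\text{Invertible}

The MA(q) characteristic polynomial is P(z) = 1 + 1.091z + 0.491z^2.
Invertibility requires all roots to lie outside the unit circle, i.e. |z| > 1 for every root.
Set 1 + (1.091) z + (0.491) z^2 = 0, i.e. a z^2 + b z + c = 0 with a = 0.491, b = 1.091, c = 1.
Discriminant D = b^2 - 4ac = (1.091)^2 - 4*(0.491)*1 = 1.190281 - (1.964) = -0.773719.
D < 0, so the roots are the complex-conjugate pair z = (-b +/- i sqrt(-D)) / (2a) = -1.111 +/- 0.8957i.
For a conjugate pair |z|^2 = z * conj(z) = (product of roots) = c/a = 1/(0.491) = 2.03666, so |z| = sqrt(2.03666) = 1.4271 for both roots.
Moduli of all roots: 1.4271, 1.4271.
All moduli strictly greater than 1? Yes.
Verdict: Invertible.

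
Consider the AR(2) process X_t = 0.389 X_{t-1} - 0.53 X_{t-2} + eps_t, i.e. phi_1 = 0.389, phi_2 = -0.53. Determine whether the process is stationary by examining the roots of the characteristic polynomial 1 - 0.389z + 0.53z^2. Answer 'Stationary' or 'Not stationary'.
\text{Stationary}

The AR(p) characteristic polynomial is P(z) = 1 - 0.389z + 0.53z^2.
Stationarity requires all roots to lie outside the unit circle, i.e. |z| > 1 for every root.
Set 1 + (-0.389) z + (0.53) z^2 = 0, i.e. a z^2 + b z + c = 0 with a = 0.53, b = -0.389, c = 1.
Discriminant D = b^2 - 4ac = (-0.389)^2 - 4*(0.53)*1 = 0.151321 - (2.12) = -1.968679.
D < 0, so the roots are the complex-conjugate pair z = (-b +/- i sqrt(-D)) / (2a) = 0.367 +/- 1.3237i.
For a conjugate pair |z|^2 = z * conj(z) = (product of roots) = c/a = 1/(0.53) = 1.886792, so |z| = sqrt(1.886792) = 1.3736 for both roots.
Moduli of all roots: 1.3736, 1.3736.
All moduli strictly greater than 1? Yes.
Verdict: Stationary.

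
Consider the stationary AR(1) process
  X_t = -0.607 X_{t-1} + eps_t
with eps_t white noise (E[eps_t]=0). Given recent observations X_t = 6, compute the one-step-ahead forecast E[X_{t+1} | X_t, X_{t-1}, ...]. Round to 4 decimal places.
E[X_{t+1} \mid \mathcal F_t] = -3.6420

For an AR(p) model X_t = c + sum_i phi_i X_{t-i} + eps_t, the
one-step-ahead conditional mean is
  E[X_{t+1} | X_t, ...] = c + sum_i phi_i X_{t+1-i}.
Substitute known values:
  E[X_{t+1} | ...] = (-0.607) * (6)
                   = -3.6420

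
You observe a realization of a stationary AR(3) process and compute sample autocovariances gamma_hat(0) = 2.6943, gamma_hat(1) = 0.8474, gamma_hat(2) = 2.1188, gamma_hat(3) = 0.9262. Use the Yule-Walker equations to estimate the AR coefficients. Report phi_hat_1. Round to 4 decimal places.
\hat\phi_{1} = -0.0170

The Yule-Walker equations for an AR(p) process read, in matrix form,
  Gamma_p phi = r_p,   with   (Gamma_p)_{ij} = gamma(|i - j|),
                       (r_p)_i = gamma(i),   i,j = 1..p.
Substitute the sample gammas (Toeplitz matrix and right-hand side of size 3):
  Gamma_p = [[2.6943, 0.8474, 2.1188], [0.8474, 2.6943, 0.8474], [2.1188, 0.8474, 2.6943]]
  r_p     = [0.8474, 2.1188, 0.9262]
Written out (R1..R3):
  (R1) 2.6943 phi_1 + 0.8474 phi_2 + 2.1188 phi_3 = 0.8474
  (R2) 0.8474 phi_1 + 2.6943 phi_2 + 0.8474 phi_3 = 2.1188
  (R3) 2.1188 phi_1 + 0.8474 phi_2 + 2.6943 phi_3 = 0.9262
Gaussian elimination:
  R2 <- R2 - (0.8474/2.6943) R1 = R2 - (0.314516) R1:  2.427779 phi_2 + 0.181004 phi_3 = 1.852279
  R3 <- R3 - (2.1188/2.6943) R1 = R3 - (0.786401) R1:  0.181004 phi_2 + 1.028074 phi_3 = 0.259804
  R3 <- R3 - (0.181004/2.427779) R2 = R3 - (0.074555) R2:  1.014579 phi_3 = 0.121707
Back-substitution:
  phi_hat_3 = 0.121707 / 1.014579 = 0.119958
  phi_hat_2 = (1.852279 - (0.181004)(0.119958)) / 2.427779 = 0.754009
  phi_hat_1 = (0.8474 - (0.8474)(0.754009) - (2.1188)(0.119958)) / 2.6943 = -0.016967
So phi_hat = [-0.0170, 0.7540, 0.1200].
Therefore phi_hat_1 = -0.0170.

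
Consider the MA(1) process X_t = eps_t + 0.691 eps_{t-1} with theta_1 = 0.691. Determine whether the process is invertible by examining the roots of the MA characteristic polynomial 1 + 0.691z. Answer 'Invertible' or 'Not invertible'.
\text{Invertible}

The MA(q) characteristic polynomial is P(z) = 1 + 0.691z.
Invertibility requires all roots to lie outside the unit circle, i.e. |z| > 1 for every root.
This is linear in z: 1 + (0.691) z = 0  =>  z = -1/(0.691) = -1.447178,  |z| = 1.447178.
Moduli of all roots: 1.4472.
All moduli strictly greater than 1? Yes.
Verdict: Invertible.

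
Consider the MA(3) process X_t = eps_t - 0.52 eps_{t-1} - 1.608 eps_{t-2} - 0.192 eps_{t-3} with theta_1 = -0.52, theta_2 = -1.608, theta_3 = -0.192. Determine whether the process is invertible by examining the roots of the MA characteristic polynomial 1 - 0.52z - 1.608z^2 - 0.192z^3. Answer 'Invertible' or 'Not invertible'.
\text{Not invertible}

The MA(q) characteristic polynomial is P(z) = 1 - 0.52z - 1.608z^2 - 0.192z^3.
Invertibility requires all roots to lie outside the unit circle, i.e. |z| > 1 for every root.
Degree 3: look for a simple real root z0 first, then factor out (1 - z/z0) and solve the remaining quadratic.
Testing z0 = 0.625: P(0.625) = 1 + (-0.52)(0.625) + (-1.608)(0.625)^2 + (-0.192)(0.625)^3
  = 1 + (-0.325) + (-0.628125) + (-0.046875) = 0.  So z_0 = 0.625 is a root, |z_0| = 0.625.
Divide out the factor (1 - 1.6 z) = (1 - z/z0) (since 1/z0 = 1.6):
  P(z) = (1 - 1.6 z)(1 + (1.08) z + (0.12) z^2)
  [check: z-coef 1.08 - (1.6) = -0.52; z^2-coef 0.12 - (1.6)(1.08) = -1.608; z^3-coef -(1.6)(0.12) = -0.192.]
Remaining roots from the quadratic factor 1 + (1.08) z + (0.12) z^2:
  Set 1 + (1.08) z + (0.12) z^2 = 0, i.e. a z^2 + b z + c = 0 with a = 0.12, b = 1.08, c = 1.
  Discriminant D = b^2 - 4ac = (1.08)^2 - 4*(0.12)*1 = 1.1664 - (0.48) = 0.6864.
  D >= 0, so the roots are real: z = (-b +/- sqrt(D)) / (2a) = (-1.08 +/- 0.828493) / (0.24).
    z_1 = (-1.08 + 0.828493) / (0.24) = -1.0479,   |z_1| = 1.0479.
    z_2 = (-1.08 - 0.828493) / (0.24) = -7.9521,   |z_2| = 7.9521.
Moduli of all roots: 0.6250, 1.0479, 7.9521.
All moduli strictly greater than 1? No.
Verdict: Not invertible.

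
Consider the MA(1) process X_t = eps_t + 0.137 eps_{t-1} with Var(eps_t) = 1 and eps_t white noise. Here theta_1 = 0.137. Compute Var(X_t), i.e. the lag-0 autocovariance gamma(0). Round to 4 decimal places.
\gamma(0) = 1.0188

For an MA(q) process X_t = eps_t + sum_i theta_i eps_{t-i} with
Var(eps_t) = sigma^2, the variance is
  gamma(0) = sigma^2 * (1 + sum_i theta_i^2).
  sum_i theta_i^2 = (0.137)^2 = 0.018769.
  gamma(0) = 1 * (1 + 0.018769) = 1 * 1.018769 = 1.018769, which rounds to 1.0188.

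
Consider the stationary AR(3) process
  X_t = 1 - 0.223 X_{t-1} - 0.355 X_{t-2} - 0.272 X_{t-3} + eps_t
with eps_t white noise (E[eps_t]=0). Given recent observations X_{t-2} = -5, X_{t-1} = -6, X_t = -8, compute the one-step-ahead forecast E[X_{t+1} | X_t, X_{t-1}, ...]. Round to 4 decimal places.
E[X_{t+1} \mid \mathcal F_t] = 6.2740

For an AR(p) model X_t = c + sum_i phi_i X_{t-i} + eps_t, the
one-step-ahead conditional mean is
  E[X_{t+1} | X_t, ...] = c + sum_i phi_i X_{t+1-i}.
Substitute known values:
  E[X_{t+1} | ...] = 1 + (-0.223) * (-8) + (-0.355) * (-6) + (-0.272) * (-5)
                   = 6.2740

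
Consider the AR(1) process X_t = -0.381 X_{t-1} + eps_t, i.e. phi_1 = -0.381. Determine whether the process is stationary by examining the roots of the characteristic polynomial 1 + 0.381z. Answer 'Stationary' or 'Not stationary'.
\text{Stationary}

The AR(p) characteristic polynomial is P(z) = 1 + 0.381z.
Stationarity requires all roots to lie outside the unit circle, i.e. |z| > 1 for every root.
This is linear in z: 1 + (0.381) z = 0  =>  z = -1/(0.381) = -2.624672,  |z| = 2.624672.
Moduli of all roots: 2.6247.
All moduli strictly greater than 1? Yes.
Verdict: Stationary.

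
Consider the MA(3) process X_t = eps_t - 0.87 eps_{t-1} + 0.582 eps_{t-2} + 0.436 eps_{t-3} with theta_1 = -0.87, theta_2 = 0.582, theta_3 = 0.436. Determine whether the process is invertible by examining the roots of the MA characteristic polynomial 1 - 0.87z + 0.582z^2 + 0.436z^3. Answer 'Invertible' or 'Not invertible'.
\text{Not invertible}

The MA(q) characteristic polynomial is P(z) = 1 - 0.87z + 0.582z^2 + 0.436z^3.
Invertibility requires all roots to lie outside the unit circle, i.e. |z| > 1 for every root.
Degree 3: look for a simple real root z0 first, then factor out (1 - z/z0) and solve the remaining quadratic.
Testing z0 = -2.5: P(-2.5) = 1 + (-0.87)(-2.5) + (0.582)(-2.5)^2 + (0.436)(-2.5)^3
  = 1 + (2.175) + (3.6375) + (-6.8125) = 0.  So z_0 = -2.5 is a root, |z_0| = 2.5.
Divide out the factor (1 + 0.4 z) = (1 - z/z0) (since 1/z0 = -0.4):
  P(z) = (1 + 0.4 z)(1 + (-1.27) z + (1.09) z^2)
  [check: z-coef -1.27 - (-0.4) = -0.87; z^2-coef 1.09 - (-0.4)(-1.27) = 0.582; z^3-coef -(-0.4)(1.09) = 0.436.]
Remaining roots from the quadratic factor 1 + (-1.27) z + (1.09) z^2:
  Set 1 + (-1.27) z + (1.09) z^2 = 0, i.e. a z^2 + b z + c = 0 with a = 1.09, b = -1.27, c = 1.
  Discriminant D = b^2 - 4ac = (-1.27)^2 - 4*(1.09)*1 = 1.6129 - (4.36) = -2.7471.
  D < 0, so the roots are the complex-conjugate pair z = (-b +/- i sqrt(-D)) / (2a) = 0.5826 +/- 0.7603i.
  For a conjugate pair |z|^2 = z * conj(z) = (product of roots) = c/a = 1/(1.09) = 0.917431, so |z| = sqrt(0.917431) = 0.9578 for both roots.
Moduli of all roots: 2.5000, 0.9578, 0.9578.
All moduli strictly greater than 1? No.
Verdict: Not invertible.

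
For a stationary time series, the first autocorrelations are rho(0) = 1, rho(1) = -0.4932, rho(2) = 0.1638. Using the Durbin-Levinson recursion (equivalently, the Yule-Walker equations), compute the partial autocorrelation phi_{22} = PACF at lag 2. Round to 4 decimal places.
\phi_{22} = -0.1050

The PACF at lag k is phi_{kk}, the last component of the solution
to the Yule-Walker system G_k phi = r_k where
  (G_k)_{ij} = rho(|i - j|), (r_k)_i = rho(i), i,j = 1..k.
Equivalently, Durbin-Levinson gives phi_{kk} iteratively:
  phi_{11} = rho(1)
  phi_{kk} = [rho(k) - sum_{j=1..k-1} phi_{k-1,j} rho(k-j)]
            / [1 - sum_{j=1..k-1} phi_{k-1,j} rho(j)],
  phi_{k,j} = phi_{k-1,j} - phi_{kk} phi_{k-1,k-j},  j = 1..k-1.
Step k = 1:
  phi_11 = rho(1) = -0.4932.
Step k = 2:
  phi_22 = [rho(2) - phi_11 rho(1)] / [1 - phi_11 rho(1)] = [0.1638 - (-0.4932)(-0.4932)] / [1 - (-0.4932)(-0.4932)]
         = -0.07944624 / 0.75675376 = -0.105.
Therefore phi_{22} = -0.1050.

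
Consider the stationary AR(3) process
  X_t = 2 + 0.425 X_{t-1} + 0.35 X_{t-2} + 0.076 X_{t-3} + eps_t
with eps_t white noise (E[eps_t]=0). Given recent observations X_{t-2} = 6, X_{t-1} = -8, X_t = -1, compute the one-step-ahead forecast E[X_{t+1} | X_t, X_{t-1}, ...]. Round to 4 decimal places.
E[X_{t+1} \mid \mathcal F_t] = -0.7690

For an AR(p) model X_t = c + sum_i phi_i X_{t-i} + eps_t, the
one-step-ahead conditional mean is
  E[X_{t+1} | X_t, ...] = c + sum_i phi_i X_{t+1-i}.
Substitute known values:
  E[X_{t+1} | ...] = 2 + (0.425) * (-1) + (0.35) * (-8) + (0.076) * (6)
                   = -0.7690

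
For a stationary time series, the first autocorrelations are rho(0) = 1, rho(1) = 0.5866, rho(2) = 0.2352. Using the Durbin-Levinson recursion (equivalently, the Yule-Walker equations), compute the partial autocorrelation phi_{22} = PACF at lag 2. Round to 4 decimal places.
\phi_{22} = -0.1660

The PACF at lag k is phi_{kk}, the last component of the solution
to the Yule-Walker system G_k phi = r_k where
  (G_k)_{ij} = rho(|i - j|), (r_k)_i = rho(i), i,j = 1..k.
Equivalently, Durbin-Levinson gives phi_{kk} iteratively:
  phi_{11} = rho(1)
  phi_{kk} = [rho(k) - sum_{j=1..k-1} phi_{k-1,j} rho(k-j)]
            / [1 - sum_{j=1..k-1} phi_{k-1,j} rho(j)],
  phi_{k,j} = phi_{k-1,j} - phi_{kk} phi_{k-1,k-j},  j = 1..k-1.
Step k = 1:
  phi_11 = rho(1) = 0.5866.
Step k = 2:
  phi_22 = [rho(2) - phi_11 rho(1)] / [1 - phi_11 rho(1)] = [0.2352 - (0.5866)(0.5866)] / [1 - (0.5866)(0.5866)]
         = -0.10889956 / 0.65590044 = -0.166.
Therefore phi_{22} = -0.1660.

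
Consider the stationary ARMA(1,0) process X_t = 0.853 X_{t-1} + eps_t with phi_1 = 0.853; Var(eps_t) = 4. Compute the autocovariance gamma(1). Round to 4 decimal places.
\gamma(1) = 12.5261

Multiply the model equation by X_{t-k} and take expectations. With theta_0 = psi_0 = 1 and psi_j the MA(infinity) weights, this gives
  gamma(k) - sum_i phi_i gamma(k-i) = c_k,
  c_k = sigma^2 * sum_{j=k..q} theta_j psi_{j-k}   (c_k = 0 for k > q),
using gamma(-m) = gamma(m).
Pure AR (q = 0): c_0 = sigma^2 = 4, c_k = 0 for k >= 1.
Equations for k = 0 and k = 1 (AR order 1):
  gamma(0) = phi_1 gamma(1) + c_0
  gamma(1) = phi_1 gamma(0) + c_1
Substituting the second into the first: gamma(0) (1 - phi_1^2) = c_0 + phi_1 c_1, so
  gamma(0) = c_0 / (1 - phi_1^2) = 4 / (1 - (0.853)^2) = 4 / 0.272391 = 14.684773.
  gamma(1) = phi_1 gamma(0) = (0.853)(14.684773) = 12.526111.
Therefore gamma(1) = 12.5261 (to 4 decimal places).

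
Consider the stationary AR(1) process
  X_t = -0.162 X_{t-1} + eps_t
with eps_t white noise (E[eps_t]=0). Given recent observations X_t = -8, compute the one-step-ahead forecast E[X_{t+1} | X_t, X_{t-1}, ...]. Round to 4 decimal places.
E[X_{t+1} \mid \mathcal F_t] = 1.2960

For an AR(p) model X_t = c + sum_i phi_i X_{t-i} + eps_t, the
one-step-ahead conditional mean is
  E[X_{t+1} | X_t, ...] = c + sum_i phi_i X_{t+1-i}.
Substitute known values:
  E[X_{t+1} | ...] = (-0.162) * (-8)
                   = 1.2960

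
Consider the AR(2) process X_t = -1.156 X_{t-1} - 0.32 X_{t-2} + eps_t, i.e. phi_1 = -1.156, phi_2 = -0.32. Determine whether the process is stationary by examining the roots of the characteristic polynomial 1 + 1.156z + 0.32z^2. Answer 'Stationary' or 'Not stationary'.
\text{Stationary}

The AR(p) characteristic polynomial is P(z) = 1 + 1.156z + 0.32z^2.
Stationarity requires all roots to lie outside the unit circle, i.e. |z| > 1 for every root.
Set 1 + (1.156) z + (0.32) z^2 = 0, i.e. a z^2 + b z + c = 0 with a = 0.32, b = 1.156, c = 1.
Discriminant D = b^2 - 4ac = (1.156)^2 - 4*(0.32)*1 = 1.336336 - (1.28) = 0.056336.
D >= 0, so the roots are real: z = (-b +/- sqrt(D)) / (2a) = (-1.156 +/- 0.237352) / (0.64).
  z_1 = (-1.156 + 0.237352) / (0.64) = -1.4354,   |z_1| = 1.4354.
  z_2 = (-1.156 - 0.237352) / (0.64) = -2.1771,   |z_2| = 2.1771.
Moduli of all roots: 1.4354, 2.1771.
All moduli strictly greater than 1? Yes.
Verdict: Stationary.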